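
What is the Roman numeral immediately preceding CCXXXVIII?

CCXXXVIII = 238, so the previous integer is 238 - 1 = 237

CCXXXVII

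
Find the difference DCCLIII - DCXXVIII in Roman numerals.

DCCLIII = 753
DCXXVIII = 628
753 - 628 = 125

CXXV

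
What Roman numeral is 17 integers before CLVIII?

CLVIII = 158
158 - 17 = 141

CXLI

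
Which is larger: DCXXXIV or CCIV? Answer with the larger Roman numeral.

DCXXXIV = 634
CCIV = 204
634 is larger

DCXXXIV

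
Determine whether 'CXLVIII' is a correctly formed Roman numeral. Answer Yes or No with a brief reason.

'CXLVIII': Check the rules: uses only the symbols I, V, X, L, C, D, M; no symbol is repeated more than three times in a row; V, L and D each appear at most once; the only place a smaller symbol precedes a larger one is the allowed subtractive pair XL, the symbol right after such a pair (if any) is smaller than the pair's first symbol, and otherwise the values never increase from left to right. Value: C (100) + XL (40) + V (5) + I (1) + I (1) + I (1) = 148. So it is a valid standard Roman numeral.

Yes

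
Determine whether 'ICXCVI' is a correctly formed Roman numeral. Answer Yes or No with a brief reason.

'ICXCVI': Invalid subtractive combination: IC

No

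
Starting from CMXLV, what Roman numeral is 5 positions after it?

CMXLV = 945
945 + 5 = 950

CML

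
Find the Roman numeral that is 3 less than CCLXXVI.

CCLXXVI = 276
276 - 3 = 273

CCLXXIII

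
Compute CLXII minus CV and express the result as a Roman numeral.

CLXII = 162
CV = 105
162 - 105 = 57

LVII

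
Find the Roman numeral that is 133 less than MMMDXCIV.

MMMDXCIV = 3594
3594 - 133 = 3461

MMMCDLXI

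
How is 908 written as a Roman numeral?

Convert 908 to Roman numerals:
  908 contains 1×900 (CM)
  8 contains 1×5 (V)
  3 contains 3×1 (III)

CMVIII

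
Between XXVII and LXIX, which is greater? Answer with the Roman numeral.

XXVII = 27
LXIX = 69
69 is larger

LXIX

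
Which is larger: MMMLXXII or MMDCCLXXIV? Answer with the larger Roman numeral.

MMMLXXII = 3072
MMDCCLXXIV = 2774
3072 is larger

MMMLXXII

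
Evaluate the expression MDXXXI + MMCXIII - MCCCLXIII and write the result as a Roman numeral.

MDXXXI = 1531, MMCXIII = 2113, MCCCLXIII = 1363
1531 + 2113 = 3644
3644 - 1363 = 2281

MMCCLXXXI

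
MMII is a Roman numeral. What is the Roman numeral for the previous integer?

MMII = 2002, so the previous integer is 2002 - 1 = 2001

MMI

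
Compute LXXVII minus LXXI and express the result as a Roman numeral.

LXXVII = 77
LXXI = 71
77 - 71 = 6

VI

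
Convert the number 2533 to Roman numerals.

Convert 2533 to Roman numerals:
  2533 contains 2×1000 (MM)
  533 contains 1×500 (D)
  33 contains 3×10 (XXX)
  3 contains 3×1 (III)

MMDXXXIII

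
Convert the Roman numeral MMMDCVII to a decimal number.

MMMDCVII: M=1000, M=1000, M=1000, D=500, C=100, V=5, I=1, I=1
1000 + 1000 + 1000 + 500 + 100 + 5 + 1 + 1 = 3607

3607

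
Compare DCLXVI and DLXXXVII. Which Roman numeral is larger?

DCLXVI = 666
DLXXXVII = 587
666 is larger

DCLXVI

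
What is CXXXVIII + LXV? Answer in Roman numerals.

CXXXVIII = 138
LXV = 65
138 + 65 = 203

CCIII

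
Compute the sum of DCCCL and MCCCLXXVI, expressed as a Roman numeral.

DCCCL = 850
MCCCLXXVI = 1376
850 + 1376 = 2226

MMCCXXVI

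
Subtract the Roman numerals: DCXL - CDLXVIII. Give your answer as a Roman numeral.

DCXL = 640
CDLXVIII = 468
640 - 468 = 172

CLXXII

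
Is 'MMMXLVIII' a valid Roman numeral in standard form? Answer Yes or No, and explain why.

'MMMXLVIII': Check the rules: uses only the symbols I, V, X, L, C, D, M; no symbol is repeated more than three times in a row; V, L and D each appear at most once; the only place a smaller symbol precedes a larger one is the allowed subtractive pair XL, the symbol right after such a pair (if any) is smaller than the pair's first symbol, and otherwise the values never increase from left to right. Value: M (1000) + M (1000) + M (1000) + XL (40) + V (5) + I (1) + I (1) + I (1) = 3048. So it is a valid standard Roman numeral.

Yes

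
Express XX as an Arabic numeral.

XX: X=10, X=10
10 + 10 = 20

20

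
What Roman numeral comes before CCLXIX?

CCLXIX = 269; previous is 268

CCLXVIII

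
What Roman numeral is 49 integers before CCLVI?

CCLVI = 256
256 - 49 = 207

CCVII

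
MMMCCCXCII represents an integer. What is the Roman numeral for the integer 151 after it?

MMMCCCXCII = 3392
3392 + 151 = 3543

MMMDXLIII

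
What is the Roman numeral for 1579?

Convert 1579 to Roman numerals:
  1579 contains 1×1000 (M)
  579 contains 1×500 (D)
  79 contains 1×50 (L)
  29 contains 2×10 (XX)
  9 contains 1×9 (IX)

MDLXXIX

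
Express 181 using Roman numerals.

Convert 181 to Roman numerals:
  181 contains 1×100 (C)
  81 contains 1×50 (L)
  31 contains 3×10 (XXX)
  1 contains 1×1 (I)

CLXXXI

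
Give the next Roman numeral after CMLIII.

CMLIII = 953; next is 954

CMLIV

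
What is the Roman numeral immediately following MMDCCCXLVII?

MMDCCCXLVII = 2847; next is 2848

MMDCCCXLVIII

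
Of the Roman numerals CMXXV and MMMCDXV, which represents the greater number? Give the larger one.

CMXXV = 925
MMMCDXV = 3415
3415 is larger

MMMCDXV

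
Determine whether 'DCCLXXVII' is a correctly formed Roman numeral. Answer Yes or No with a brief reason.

'DCCLXXVII': Check the rules: uses only the symbols I, V, X, L, C, D, M; no symbol is repeated more than three times in a row; V, L and D each appear at most once; no smaller symbol precedes a larger one (values never increase from left to right). Value: D (500) + C (100) + C (100) + L (50) + X (10) + X (10) + V (5) + I (1) + I (1) = 777. So it is a valid standard Roman numeral.

Yes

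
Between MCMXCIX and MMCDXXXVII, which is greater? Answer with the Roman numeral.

MCMXCIX = 1999
MMCDXXXVII = 2437
2437 is larger

MMCDXXXVII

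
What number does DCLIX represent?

DCLIX: D=500, C=100, L=50, IX=9
500 + 100 + 50 + 9 = 659

659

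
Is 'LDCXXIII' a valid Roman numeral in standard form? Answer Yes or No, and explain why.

'LDCXXIII': Invalid subtractive combination: LD

No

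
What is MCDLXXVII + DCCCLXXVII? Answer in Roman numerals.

MCDLXXVII = 1477
DCCCLXXVII = 877
1477 + 877 = 2354

MMCCCLIV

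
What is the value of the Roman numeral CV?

CV: C=100, V=5
100 + 5 = 105

105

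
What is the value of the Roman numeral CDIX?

CDIX: CD=400, IX=9
400 + 9 = 409

409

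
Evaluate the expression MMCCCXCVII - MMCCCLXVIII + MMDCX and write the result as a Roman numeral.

MMCCCXCVII = 2397, MMCCCLXVIII = 2368, MMDCX = 2610
2397 - 2368 = 29
29 + 2610 = 2639

MMDCXXXIX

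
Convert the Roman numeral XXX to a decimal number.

XXX: X=10, X=10, X=10
10 + 10 + 10 = 30

30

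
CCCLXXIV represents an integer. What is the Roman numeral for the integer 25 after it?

CCCLXXIV = 374
374 + 25 = 399

CCCXCIX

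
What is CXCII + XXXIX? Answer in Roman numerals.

CXCII = 192
XXXIX = 39
192 + 39 = 231

CCXXXI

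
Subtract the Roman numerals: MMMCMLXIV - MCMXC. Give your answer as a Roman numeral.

MMMCMLXIV = 3964
MCMXC = 1990
3964 - 1990 = 1974

MCMLXXIV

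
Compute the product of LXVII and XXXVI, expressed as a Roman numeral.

LXVII = 67
XXXVI = 36
67 × 36 = 2412

MMCDXII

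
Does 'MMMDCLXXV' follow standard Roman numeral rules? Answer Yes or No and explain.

'MMMDCLXXV': Check the rules: uses only the symbols I, V, X, L, C, D, M; no symbol is repeated more than three times in a row; V, L and D each appear at most once; no smaller symbol precedes a larger one (values never increase from left to right). Value: M (1000) + M (1000) + M (1000) + D (500) + C (100) + L (50) + X (10) + X (10) + V (5) = 3675. So it is a valid standard Roman numeral.

Yes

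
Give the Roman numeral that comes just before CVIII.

CVIII = 108; previous is 107

CVII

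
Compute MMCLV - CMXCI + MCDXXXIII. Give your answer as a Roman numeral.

MMCLV = 2155, CMXCI = 991, MCDXXXIII = 1433
2155 - 991 = 1164
1164 + 1433 = 2597

MMDXCVII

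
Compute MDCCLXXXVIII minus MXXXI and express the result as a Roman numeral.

MDCCLXXXVIII = 1788
MXXXI = 1031
1788 - 1031 = 757

DCCLVII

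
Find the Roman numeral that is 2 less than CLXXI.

CLXXI = 171
171 - 2 = 169

CLXIX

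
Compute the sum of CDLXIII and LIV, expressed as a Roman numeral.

CDLXIII = 463
LIV = 54
463 + 54 = 517

DXVII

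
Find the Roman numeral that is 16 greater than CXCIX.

CXCIX = 199
199 + 16 = 215

CCXV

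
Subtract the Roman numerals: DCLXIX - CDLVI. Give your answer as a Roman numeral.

DCLXIX = 669
CDLVI = 456
669 - 456 = 213

CCXIII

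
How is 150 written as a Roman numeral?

Convert 150 to Roman numerals:
  150 contains 1×100 (C)
  50 contains 1×50 (L)

CL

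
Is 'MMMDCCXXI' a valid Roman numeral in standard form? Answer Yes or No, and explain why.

'MMMDCCXXI': Check the rules: uses only the symbols I, V, X, L, C, D, M; no symbol is repeated more than three times in a row; V, L and D each appear at most once; no smaller symbol precedes a larger one (values never increase from left to right). Value: M (1000) + M (1000) + M (1000) + D (500) + C (100) + C (100) + X (10) + X (10) + I (1) = 3721. So it is a valid standard Roman numeral.

Yes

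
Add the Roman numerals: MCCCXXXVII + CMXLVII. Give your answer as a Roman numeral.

MCCCXXXVII = 1337
CMXLVII = 947
1337 + 947 = 2284

MMCCLXXXIV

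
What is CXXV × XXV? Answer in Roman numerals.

CXXV = 125
XXV = 25
125 × 25 = 3125

MMMCXXV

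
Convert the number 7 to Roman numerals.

Convert 7 to Roman numerals:
  7 contains 1×5 (V)
  2 contains 2×1 (II)

VII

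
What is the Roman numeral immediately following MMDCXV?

MMDCXV = 2615; next is 2616

MMDCXVI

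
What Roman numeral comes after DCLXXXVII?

DCLXXXVII = 687, so the next integer is 687 + 1 = 688

DCLXXXVIII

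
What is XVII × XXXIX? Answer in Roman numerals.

XVII = 17
XXXIX = 39
17 × 39 = 663

DCLXIII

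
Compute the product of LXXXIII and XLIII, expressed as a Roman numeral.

LXXXIII = 83
XLIII = 43
83 × 43 = 3569

MMMDLXIX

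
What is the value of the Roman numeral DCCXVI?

DCCXVI: D=500, C=100, C=100, X=10, V=5, I=1
500 + 100 + 100 + 10 + 5 + 1 = 716

716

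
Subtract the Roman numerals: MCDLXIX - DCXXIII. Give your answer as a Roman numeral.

MCDLXIX = 1469
DCXXIII = 623
1469 - 623 = 846

DCCCXLVI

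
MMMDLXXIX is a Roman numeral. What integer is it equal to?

MMMDLXXIX: M=1000, M=1000, M=1000, D=500, L=50, X=10, X=10, IX=9
1000 + 1000 + 1000 + 500 + 50 + 10 + 10 + 9 = 3579

3579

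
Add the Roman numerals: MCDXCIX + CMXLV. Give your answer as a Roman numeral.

MCDXCIX = 1499
CMXLV = 945
1499 + 945 = 2444

MMCDXLIV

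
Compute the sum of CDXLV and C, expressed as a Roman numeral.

CDXLV = 445
C = 100
445 + 100 = 545

DXLV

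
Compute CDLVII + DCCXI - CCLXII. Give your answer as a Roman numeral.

CDLVII = 457, DCCXI = 711, CCLXII = 262
457 + 711 = 1168
1168 - 262 = 906

CMVI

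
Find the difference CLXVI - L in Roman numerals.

CLXVI = 166
L = 50
166 - 50 = 116

CXVI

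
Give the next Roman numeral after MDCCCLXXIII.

MDCCCLXXIII = 1873, so the next integer is 1873 + 1 = 1874

MDCCCLXXIV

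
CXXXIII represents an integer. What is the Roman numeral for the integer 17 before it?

CXXXIII = 133
133 - 17 = 116

CXVI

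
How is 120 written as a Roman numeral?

Convert 120 to Roman numerals:
  120 contains 1×100 (C)
  20 contains 2×10 (XX)

CXX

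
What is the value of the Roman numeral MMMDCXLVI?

MMMDCXLVI: M=1000, M=1000, M=1000, D=500, C=100, XL=40, V=5, I=1
1000 + 1000 + 1000 + 500 + 100 + 40 + 5 + 1 = 3646

3646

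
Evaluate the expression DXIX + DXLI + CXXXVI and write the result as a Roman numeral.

DXIX = 519, DXLI = 541, CXXXVI = 136
519 + 541 = 1060
1060 + 136 = 1196

MCXCVI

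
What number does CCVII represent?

CCVII: C=100, C=100, V=5, I=1, I=1
100 + 100 + 5 + 1 + 1 = 207

207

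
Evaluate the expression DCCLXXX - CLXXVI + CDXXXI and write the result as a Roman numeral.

DCCLXXX = 780, CLXXVI = 176, CDXXXI = 431
780 - 176 = 604
604 + 431 = 1035

MXXXV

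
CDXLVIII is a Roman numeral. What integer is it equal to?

CDXLVIII: CD=400, XL=40, V=5, I=1, I=1, I=1
400 + 40 + 5 + 1 + 1 + 1 = 448

448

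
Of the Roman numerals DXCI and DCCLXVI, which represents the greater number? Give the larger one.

DXCI = 591
DCCLXVI = 766
766 is larger

DCCLXVI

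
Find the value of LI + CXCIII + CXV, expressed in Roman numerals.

LI = 51, CXCIII = 193, CXV = 115
51 + 193 = 244
244 + 115 = 359

CCCLIX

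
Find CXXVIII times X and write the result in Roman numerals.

CXXVIII = 128
X = 10
128 × 10 = 1280

MCCLXXX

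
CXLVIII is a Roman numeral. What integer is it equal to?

CXLVIII: C=100, XL=40, V=5, I=1, I=1, I=1
100 + 40 + 5 + 1 + 1 + 1 = 148

148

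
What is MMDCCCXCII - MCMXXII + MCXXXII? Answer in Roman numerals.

MMDCCCXCII = 2892, MCMXXII = 1922, MCXXXII = 1132
2892 - 1922 = 970
970 + 1132 = 2102

MMCII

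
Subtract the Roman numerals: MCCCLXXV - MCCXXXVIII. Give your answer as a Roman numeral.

MCCCLXXV = 1375
MCCXXXVIII = 1238
1375 - 1238 = 137

CXXXVII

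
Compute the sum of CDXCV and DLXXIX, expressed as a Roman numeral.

CDXCV = 495
DLXXIX = 579
495 + 579 = 1074

MLXXIV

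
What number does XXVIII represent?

XXVIII: X=10, X=10, V=5, I=1, I=1, I=1
10 + 10 + 5 + 1 + 1 + 1 = 28

28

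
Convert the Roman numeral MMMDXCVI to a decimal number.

MMMDXCVI: M=1000, M=1000, M=1000, D=500, XC=90, V=5, I=1
1000 + 1000 + 1000 + 500 + 90 + 5 + 1 = 3596

3596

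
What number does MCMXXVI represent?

MCMXXVI: M=1000, CM=900, X=10, X=10, V=5, I=1
1000 + 900 + 10 + 10 + 5 + 1 = 1926

1926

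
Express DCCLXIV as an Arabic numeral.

DCCLXIV: D=500, C=100, C=100, L=50, X=10, IV=4
500 + 100 + 100 + 50 + 10 + 4 = 764

764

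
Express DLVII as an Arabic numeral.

DLVII: D=500, L=50, V=5, I=1, I=1
500 + 50 + 5 + 1 + 1 = 557

557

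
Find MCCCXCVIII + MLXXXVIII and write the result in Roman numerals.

MCCCXCVIII = 1398
MLXXXVIII = 1088
1398 + 1088 = 2486

MMCDLXXXVI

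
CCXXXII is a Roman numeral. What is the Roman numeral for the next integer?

CCXXXII = 232, so the next integer is 232 + 1 = 233

CCXXXIII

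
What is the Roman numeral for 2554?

Convert 2554 to Roman numerals:
  2554 contains 2×1000 (MM)
  554 contains 1×500 (D)
  54 contains 1×50 (L)
  4 contains 1×4 (IV)

MMDLIV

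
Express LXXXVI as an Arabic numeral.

LXXXVI: L=50, X=10, X=10, X=10, V=5, I=1
50 + 10 + 10 + 10 + 5 + 1 = 86

86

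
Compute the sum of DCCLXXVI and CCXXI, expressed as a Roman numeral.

DCCLXXVI = 776
CCXXI = 221
776 + 221 = 997

CMXCVII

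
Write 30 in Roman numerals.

Convert 30 to Roman numerals:
  30 contains 3×10 (XXX)

XXX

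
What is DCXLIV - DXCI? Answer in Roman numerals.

DCXLIV = 644
DXCI = 591
644 - 591 = 53

LIII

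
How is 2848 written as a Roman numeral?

Convert 2848 to Roman numerals:
  2848 contains 2×1000 (MM)
  848 contains 1×500 (D)
  348 contains 3×100 (CCC)
  48 contains 1×40 (XL)
  8 contains 1×5 (V)
  3 contains 3×1 (III)

MMDCCCXLVIII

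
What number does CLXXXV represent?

CLXXXV: C=100, L=50, X=10, X=10, X=10, V=5
100 + 50 + 10 + 10 + 10 + 5 = 185

185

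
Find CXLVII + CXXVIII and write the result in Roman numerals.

CXLVII = 147
CXXVIII = 128
147 + 128 = 275

CCLXXV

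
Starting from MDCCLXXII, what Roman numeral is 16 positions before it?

MDCCLXXII = 1772
1772 - 16 = 1756

MDCCLVI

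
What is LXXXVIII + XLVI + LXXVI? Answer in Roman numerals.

LXXXVIII = 88, XLVI = 46, LXXVI = 76
88 + 46 = 134
134 + 76 = 210

CCX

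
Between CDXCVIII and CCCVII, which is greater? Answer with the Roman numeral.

CDXCVIII = 498
CCCVII = 307
498 is larger

CDXCVIII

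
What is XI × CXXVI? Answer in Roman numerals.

XI = 11
CXXVI = 126
11 × 126 = 1386

MCCCLXXXVI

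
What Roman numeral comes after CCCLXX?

CCCLXX = 370; next is 371

CCCLXXI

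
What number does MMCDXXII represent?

MMCDXXII: M=1000, M=1000, CD=400, X=10, X=10, I=1, I=1
1000 + 1000 + 400 + 10 + 10 + 1 + 1 = 2422

2422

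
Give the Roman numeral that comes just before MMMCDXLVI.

MMMCDXLVI = 3446, so the previous integer is 3446 - 1 = 3445

MMMCDXLV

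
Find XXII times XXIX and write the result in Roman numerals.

XXII = 22
XXIX = 29
22 × 29 = 638

DCXXXVIII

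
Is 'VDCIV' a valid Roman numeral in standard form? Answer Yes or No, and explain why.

'VDCIV': V should not appear more than once

No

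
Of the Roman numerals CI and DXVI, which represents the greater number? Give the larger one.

CI = 101
DXVI = 516
516 is larger

DXVI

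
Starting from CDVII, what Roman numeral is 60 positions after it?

CDVII = 407
407 + 60 = 467

CDLXVII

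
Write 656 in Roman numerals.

Convert 656 to Roman numerals:
  656 contains 1×500 (D)
  156 contains 1×100 (C)
  56 contains 1×50 (L)
  6 contains 1×5 (V)
  1 contains 1×1 (I)

DCLVI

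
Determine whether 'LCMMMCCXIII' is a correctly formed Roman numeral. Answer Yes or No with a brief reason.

'LCMMMCCXIII': Invalid subtractive combination: LC

No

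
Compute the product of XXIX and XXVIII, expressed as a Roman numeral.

XXIX = 29
XXVIII = 28
29 × 28 = 812

DCCCXII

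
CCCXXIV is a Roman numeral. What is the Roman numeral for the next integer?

CCCXXIV = 324, so the next integer is 324 + 1 = 325

CCCXXV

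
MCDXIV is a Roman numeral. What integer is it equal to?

MCDXIV: M=1000, CD=400, X=10, IV=4
1000 + 400 + 10 + 4 = 1414

1414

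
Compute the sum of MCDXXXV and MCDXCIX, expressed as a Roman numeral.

MCDXXXV = 1435
MCDXCIX = 1499
1435 + 1499 = 2934

MMCMXXXIV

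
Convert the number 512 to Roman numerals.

Convert 512 to Roman numerals:
  512 contains 1×500 (D)
  12 contains 1×10 (X)
  2 contains 2×1 (II)

DXII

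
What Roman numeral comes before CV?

CV = 105; previous is 104

CIV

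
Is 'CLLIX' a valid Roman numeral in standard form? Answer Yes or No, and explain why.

'CLLIX': L should not appear more than once

No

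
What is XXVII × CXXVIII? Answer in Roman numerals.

XXVII = 27
CXXVIII = 128
27 × 128 = 3456

MMMCDLVI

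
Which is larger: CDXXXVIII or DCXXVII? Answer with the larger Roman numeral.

CDXXXVIII = 438
DCXXVII = 627
627 is larger

DCXXVII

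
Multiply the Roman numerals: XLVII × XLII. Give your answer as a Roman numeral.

XLVII = 47
XLII = 42
47 × 42 = 1974

MCMLXXIV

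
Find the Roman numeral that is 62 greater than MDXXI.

MDXXI = 1521
1521 + 62 = 1583

MDLXXXIII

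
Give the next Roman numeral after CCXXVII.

CCXXVII = 227, so the next integer is 227 + 1 = 228

CCXXVIII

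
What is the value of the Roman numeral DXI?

DXI: D=500, X=10, I=1
500 + 10 + 1 = 511

511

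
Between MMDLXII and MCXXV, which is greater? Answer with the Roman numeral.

MMDLXII = 2562
MCXXV = 1125
2562 is larger

MMDLXII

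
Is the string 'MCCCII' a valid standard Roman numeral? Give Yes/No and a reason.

'MCCCII': Check the rules: uses only the symbols I, V, X, L, C, D, M; no symbol is repeated more than three times in a row; V, L and D each appear at most once; no smaller symbol precedes a larger one (values never increase from left to right). Value: M (1000) + C (100) + C (100) + C (100) + I (1) + I (1) = 1302. So it is a valid standard Roman numeral.

Yes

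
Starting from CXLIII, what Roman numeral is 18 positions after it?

CXLIII = 143
143 + 18 = 161

CLXI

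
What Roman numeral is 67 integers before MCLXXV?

MCLXXV = 1175
1175 - 67 = 1108

MCVIII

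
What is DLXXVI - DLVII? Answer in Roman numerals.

DLXXVI = 576
DLVII = 557
576 - 557 = 19

XIX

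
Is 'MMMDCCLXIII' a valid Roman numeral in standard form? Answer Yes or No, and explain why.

'MMMDCCLXIII': Check the rules: uses only the symbols I, V, X, L, C, D, M; no symbol is repeated more than three times in a row; V, L and D each appear at most once; no smaller symbol precedes a larger one (values never increase from left to right). Value: M (1000) + M (1000) + M (1000) + D (500) + C (100) + C (100) + L (50) + X (10) + I (1) + I (1) + I (1) = 3763. So it is a valid standard Roman numeral.

Yes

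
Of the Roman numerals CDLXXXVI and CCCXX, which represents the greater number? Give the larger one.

CDLXXXVI = 486
CCCXX = 320
486 is larger

CDLXXXVI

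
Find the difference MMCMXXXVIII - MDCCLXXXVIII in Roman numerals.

MMCMXXXVIII = 2938
MDCCLXXXVIII = 1788
2938 - 1788 = 1150

MCL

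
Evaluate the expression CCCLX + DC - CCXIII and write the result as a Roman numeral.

CCCLX = 360, DC = 600, CCXIII = 213
360 + 600 = 960
960 - 213 = 747

DCCXLVII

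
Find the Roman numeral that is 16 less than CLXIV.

CLXIV = 164
164 - 16 = 148

CXLVIII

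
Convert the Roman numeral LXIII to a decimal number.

LXIII: L=50, X=10, I=1, I=1, I=1
50 + 10 + 1 + 1 + 1 = 63

63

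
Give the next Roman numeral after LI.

LI = 51, so the next integer is 51 + 1 = 52

LII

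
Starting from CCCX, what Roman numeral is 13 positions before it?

CCCX = 310
310 - 13 = 297

CCXCVII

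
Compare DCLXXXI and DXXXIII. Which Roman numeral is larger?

DCLXXXI = 681
DXXXIII = 533
681 is larger

DCLXXXI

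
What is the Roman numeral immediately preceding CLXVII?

CLXVII = 167; previous is 166

CLXVI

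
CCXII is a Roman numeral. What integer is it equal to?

CCXII: C=100, C=100, X=10, I=1, I=1
100 + 100 + 10 + 1 + 1 = 212

212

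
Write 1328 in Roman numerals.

Convert 1328 to Roman numerals:
  1328 contains 1×1000 (M)
  328 contains 3×100 (CCC)
  28 contains 2×10 (XX)
  8 contains 1×5 (V)
  3 contains 3×1 (III)

MCCCXXVIII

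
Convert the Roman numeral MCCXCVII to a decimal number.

MCCXCVII: M=1000, C=100, C=100, XC=90, V=5, I=1, I=1
1000 + 100 + 100 + 90 + 5 + 1 + 1 = 1297

1297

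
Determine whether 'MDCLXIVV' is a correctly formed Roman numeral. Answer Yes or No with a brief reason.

'MDCLXIVV': V should not appear more than once

No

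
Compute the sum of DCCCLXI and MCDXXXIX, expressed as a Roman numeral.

DCCCLXI = 861
MCDXXXIX = 1439
861 + 1439 = 2300

MMCCC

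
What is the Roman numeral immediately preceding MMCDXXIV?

MMCDXXIV = 2424; previous is 2423

MMCDXXIII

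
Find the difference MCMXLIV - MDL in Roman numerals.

MCMXLIV = 1944
MDL = 1550
1944 - 1550 = 394

CCCXCIV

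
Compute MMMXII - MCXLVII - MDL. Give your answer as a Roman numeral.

MMMXII = 3012, MCXLVII = 1147, MDL = 1550
3012 - 1147 = 1865
1865 - 1550 = 315

CCCXV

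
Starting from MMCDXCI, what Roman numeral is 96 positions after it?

MMCDXCI = 2491
2491 + 96 = 2587

MMDLXXXVII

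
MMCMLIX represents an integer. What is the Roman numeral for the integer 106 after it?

MMCMLIX = 2959
2959 + 106 = 3065

MMMLXV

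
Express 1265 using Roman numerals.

Convert 1265 to Roman numerals:
  1265 contains 1×1000 (M)
  265 contains 2×100 (CC)
  65 contains 1×50 (L)
  15 contains 1×10 (X)
  5 contains 1×5 (V)

MCCLXV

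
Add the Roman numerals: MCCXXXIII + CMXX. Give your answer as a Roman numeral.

MCCXXXIII = 1233
CMXX = 920
1233 + 920 = 2153

MMCLIII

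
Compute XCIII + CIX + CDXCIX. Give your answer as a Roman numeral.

XCIII = 93, CIX = 109, CDXCIX = 499
93 + 109 = 202
202 + 499 = 701

DCCI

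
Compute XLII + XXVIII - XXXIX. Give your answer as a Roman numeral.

XLII = 42, XXVIII = 28, XXXIX = 39
42 + 28 = 70
70 - 39 = 31

XXXI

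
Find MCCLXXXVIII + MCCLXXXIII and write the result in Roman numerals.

MCCLXXXVIII = 1288
MCCLXXXIII = 1283
1288 + 1283 = 2571

MMDLXXI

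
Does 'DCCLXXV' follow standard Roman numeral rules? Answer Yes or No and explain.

'DCCLXXV': Check the rules: uses only the symbols I, V, X, L, C, D, M; no symbol is repeated more than three times in a row; V, L and D each appear at most once; no smaller symbol precedes a larger one (values never increase from left to right). Value: D (500) + C (100) + C (100) + L (50) + X (10) + X (10) + V (5) = 775. So it is a valid standard Roman numeral.

Yes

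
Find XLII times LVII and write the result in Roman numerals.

XLII = 42
LVII = 57
42 × 57 = 2394

MMCCCXCIV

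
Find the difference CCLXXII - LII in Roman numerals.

CCLXXII = 272
LII = 52
272 - 52 = 220

CCXX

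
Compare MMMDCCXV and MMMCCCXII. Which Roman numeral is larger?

MMMDCCXV = 3715
MMMCCCXII = 3312
3715 is larger

MMMDCCXV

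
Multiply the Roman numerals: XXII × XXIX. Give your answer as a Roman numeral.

XXII = 22
XXIX = 29
22 × 29 = 638

DCXXXVIII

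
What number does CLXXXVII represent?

CLXXXVII: C=100, L=50, X=10, X=10, X=10, V=5, I=1, I=1
100 + 50 + 10 + 10 + 10 + 5 + 1 + 1 = 187

187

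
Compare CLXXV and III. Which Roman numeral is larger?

CLXXV = 175
III = 3
175 is larger

CLXXV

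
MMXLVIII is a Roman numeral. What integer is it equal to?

MMXLVIII: M=1000, M=1000, XL=40, V=5, I=1, I=1, I=1
1000 + 1000 + 40 + 5 + 1 + 1 + 1 = 2048

2048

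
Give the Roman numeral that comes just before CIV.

CIV = 104, so the previous integer is 104 - 1 = 103

CIII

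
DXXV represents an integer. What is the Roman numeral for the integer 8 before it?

DXXV = 525
525 - 8 = 517

DXVII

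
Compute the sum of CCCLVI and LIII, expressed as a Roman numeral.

CCCLVI = 356
LIII = 53
356 + 53 = 409

CDIX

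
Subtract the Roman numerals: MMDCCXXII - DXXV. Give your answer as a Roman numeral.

MMDCCXXII = 2722
DXXV = 525
2722 - 525 = 2197

MMCXCVII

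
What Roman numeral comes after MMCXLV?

MMCXLV = 2145; next is 2146

MMCXLVI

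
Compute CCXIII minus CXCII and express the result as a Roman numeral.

CCXIII = 213
CXCII = 192
213 - 192 = 21

XXI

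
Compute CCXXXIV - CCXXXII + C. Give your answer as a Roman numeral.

CCXXXIV = 234, CCXXXII = 232, C = 100
234 - 232 = 2
2 + 100 = 102

CII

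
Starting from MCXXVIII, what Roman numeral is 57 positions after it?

MCXXVIII = 1128
1128 + 57 = 1185

MCLXXXV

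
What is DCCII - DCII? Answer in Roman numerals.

DCCII = 702
DCII = 602
702 - 602 = 100

C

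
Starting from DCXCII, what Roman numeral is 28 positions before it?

DCXCII = 692
692 - 28 = 664

DCLXIV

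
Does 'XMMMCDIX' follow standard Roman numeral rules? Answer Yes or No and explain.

'XMMMCDIX': Invalid subtractive combination: XM

No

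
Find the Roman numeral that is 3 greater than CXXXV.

CXXXV = 135
135 + 3 = 138

CXXXVIII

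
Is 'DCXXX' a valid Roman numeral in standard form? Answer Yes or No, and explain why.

'DCXXX': Check the rules: uses only the symbols I, V, X, L, C, D, M; no symbol is repeated more than three times in a row; V, L and D each appear at most once; no smaller symbol precedes a larger one (values never increase from left to right). Value: D (500) + C (100) + X (10) + X (10) + X (10) = 630. So it is a valid standard Roman numeral.

Yes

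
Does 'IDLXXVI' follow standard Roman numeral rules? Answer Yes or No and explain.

'IDLXXVI': Invalid subtractive combination: ID

No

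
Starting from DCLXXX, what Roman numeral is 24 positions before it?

DCLXXX = 680
680 - 24 = 656

DCLVI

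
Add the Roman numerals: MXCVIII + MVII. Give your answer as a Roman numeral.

MXCVIII = 1098
MVII = 1007
1098 + 1007 = 2105

MMCV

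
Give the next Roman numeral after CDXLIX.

CDXLIX = 449; next is 450

CDL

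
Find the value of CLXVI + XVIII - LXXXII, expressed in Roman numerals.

CLXVI = 166, XVIII = 18, LXXXII = 82
166 + 18 = 184
184 - 82 = 102

CII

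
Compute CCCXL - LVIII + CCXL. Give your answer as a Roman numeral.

CCCXL = 340, LVIII = 58, CCXL = 240
340 - 58 = 282
282 + 240 = 522

DXXII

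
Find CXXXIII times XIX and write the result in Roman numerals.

CXXXIII = 133
XIX = 19
133 × 19 = 2527

MMDXXVII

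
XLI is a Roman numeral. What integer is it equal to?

XLI: XL=40, I=1
40 + 1 = 41

41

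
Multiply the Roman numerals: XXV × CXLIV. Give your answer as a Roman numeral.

XXV = 25
CXLIV = 144
25 × 144 = 3600

MMMDC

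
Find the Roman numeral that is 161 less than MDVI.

MDVI = 1506
1506 - 161 = 1345

MCCCXLV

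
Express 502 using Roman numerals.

Convert 502 to Roman numerals:
  502 contains 1×500 (D)
  2 contains 2×1 (II)

DII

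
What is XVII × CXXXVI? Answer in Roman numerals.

XVII = 17
CXXXVI = 136
17 × 136 = 2312

MMCCCXII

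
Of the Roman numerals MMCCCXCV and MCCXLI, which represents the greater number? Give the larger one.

MMCCCXCV = 2395
MCCXLI = 1241
2395 is larger

MMCCCXCV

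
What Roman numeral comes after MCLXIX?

MCLXIX = 1169; next is 1170

MCLXX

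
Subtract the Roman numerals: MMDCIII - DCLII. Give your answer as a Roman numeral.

MMDCIII = 2603
DCLII = 652
2603 - 652 = 1951

MCMLI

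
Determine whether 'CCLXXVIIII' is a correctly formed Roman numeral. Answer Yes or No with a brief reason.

'CCLXXVIIII': More than 3 consecutive I's

No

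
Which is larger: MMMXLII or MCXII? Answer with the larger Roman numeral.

MMMXLII = 3042
MCXII = 1112
3042 is larger

MMMXLII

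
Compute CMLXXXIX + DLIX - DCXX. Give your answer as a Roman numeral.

CMLXXXIX = 989, DLIX = 559, DCXX = 620
989 + 559 = 1548
1548 - 620 = 928

CMXXVIII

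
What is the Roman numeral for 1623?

Convert 1623 to Roman numerals:
  1623 contains 1×1000 (M)
  623 contains 1×500 (D)
  123 contains 1×100 (C)
  23 contains 2×10 (XX)
  3 contains 3×1 (III)

MDCXXIII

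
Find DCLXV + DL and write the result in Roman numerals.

DCLXV = 665
DL = 550
665 + 550 = 1215

MCCXV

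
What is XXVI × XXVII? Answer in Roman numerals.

XXVI = 26
XXVII = 27
26 × 27 = 702

DCCII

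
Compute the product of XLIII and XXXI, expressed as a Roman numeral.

XLIII = 43
XXXI = 31
43 × 31 = 1333

MCCCXXXIII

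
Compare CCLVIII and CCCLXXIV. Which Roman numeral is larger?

CCLVIII = 258
CCCLXXIV = 374
374 is larger

CCCLXXIV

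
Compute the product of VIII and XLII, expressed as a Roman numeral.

VIII = 8
XLII = 42
8 × 42 = 336

CCCXXXVI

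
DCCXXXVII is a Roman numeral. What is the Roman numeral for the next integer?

DCCXXXVII = 737; next is 738

DCCXXXVIII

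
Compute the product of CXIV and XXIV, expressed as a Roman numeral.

CXIV = 114
XXIV = 24
114 × 24 = 2736

MMDCCXXXVI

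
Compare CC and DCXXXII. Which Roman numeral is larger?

CC = 200
DCXXXII = 632
632 is larger

DCXXXII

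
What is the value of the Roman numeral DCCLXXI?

DCCLXXI: D=500, C=100, C=100, L=50, X=10, X=10, I=1
500 + 100 + 100 + 50 + 10 + 10 + 1 = 771

771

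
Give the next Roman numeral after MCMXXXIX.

MCMXXXIX = 1939, so the next integer is 1939 + 1 = 1940

MCMXL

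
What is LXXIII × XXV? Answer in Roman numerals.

LXXIII = 73
XXV = 25
73 × 25 = 1825

MDCCCXXV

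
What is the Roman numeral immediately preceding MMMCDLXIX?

MMMCDLXIX = 3469; previous is 3468

MMMCDLXVIII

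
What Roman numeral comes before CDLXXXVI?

CDLXXXVI = 486; previous is 485

CDLXXXV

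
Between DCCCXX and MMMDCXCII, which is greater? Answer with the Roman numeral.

DCCCXX = 820
MMMDCXCII = 3692
3692 is larger

MMMDCXCII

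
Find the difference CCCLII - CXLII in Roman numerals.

CCCLII = 352
CXLII = 142
352 - 142 = 210

CCX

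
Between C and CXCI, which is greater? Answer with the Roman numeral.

C = 100
CXCI = 191
191 is larger

CXCI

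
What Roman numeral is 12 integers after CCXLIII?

CCXLIII = 243
243 + 12 = 255

CCLV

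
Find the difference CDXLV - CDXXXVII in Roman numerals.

CDXLV = 445
CDXXXVII = 437
445 - 437 = 8

VIII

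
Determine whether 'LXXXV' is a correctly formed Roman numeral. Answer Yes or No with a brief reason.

'LXXXV': Check the rules: uses only the symbols I, V, X, L, C, D, M; no symbol is repeated more than three times in a row; V, L and D each appear at most once; no smaller symbol precedes a larger one (values never increase from left to right). Value: L (50) + X (10) + X (10) + X (10) + V (5) = 85. So it is a valid standard Roman numeral.

Yes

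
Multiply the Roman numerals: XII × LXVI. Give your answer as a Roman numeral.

XII = 12
LXVI = 66
12 × 66 = 792

DCCXCII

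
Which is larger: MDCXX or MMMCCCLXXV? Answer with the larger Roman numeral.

MDCXX = 1620
MMMCCCLXXV = 3375
3375 is larger

MMMCCCLXXV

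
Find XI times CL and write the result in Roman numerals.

XI = 11
CL = 150
11 × 150 = 1650

MDCL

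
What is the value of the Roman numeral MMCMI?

MMCMI: M=1000, M=1000, CM=900, I=1
1000 + 1000 + 900 + 1 = 2901

2901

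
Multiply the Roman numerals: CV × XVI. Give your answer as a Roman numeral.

CV = 105
XVI = 16
105 × 16 = 1680

MDCLXXX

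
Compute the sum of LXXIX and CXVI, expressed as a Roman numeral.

LXXIX = 79
CXVI = 116
79 + 116 = 195

CXCV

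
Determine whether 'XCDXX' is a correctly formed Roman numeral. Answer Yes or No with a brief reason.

'XCDXX': X (position 1) comes before the larger symbol D (position 3) without being directly in front of it as a subtractive pair; apart from IV, IX, XL, XC, CD and CM, symbols must go from largest to smallest

No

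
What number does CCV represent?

CCV: C=100, C=100, V=5
100 + 100 + 5 = 205

205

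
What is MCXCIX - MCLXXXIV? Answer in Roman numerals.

MCXCIX = 1199
MCLXXXIV = 1184
1199 - 1184 = 15

XV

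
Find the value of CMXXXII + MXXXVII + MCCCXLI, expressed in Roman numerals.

CMXXXII = 932, MXXXVII = 1037, MCCCXLI = 1341
932 + 1037 = 1969
1969 + 1341 = 3310

MMMCCCX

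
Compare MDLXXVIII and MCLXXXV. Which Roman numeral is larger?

MDLXXVIII = 1578
MCLXXXV = 1185
1578 is larger

MDLXXVIII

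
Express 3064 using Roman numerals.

Convert 3064 to Roman numerals:
  3064 contains 3×1000 (MMM)
  64 contains 1×50 (L)
  14 contains 1×10 (X)
  4 contains 1×4 (IV)

MMMLXIV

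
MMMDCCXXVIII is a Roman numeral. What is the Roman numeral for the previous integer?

MMMDCCXXVIII = 3728, so the previous integer is 3728 - 1 = 3727

MMMDCCXXVII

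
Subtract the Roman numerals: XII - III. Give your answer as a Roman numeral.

XII = 12
III = 3
12 - 3 = 9

IX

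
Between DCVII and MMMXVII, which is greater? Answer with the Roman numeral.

DCVII = 607
MMMXVII = 3017
3017 is larger

MMMXVII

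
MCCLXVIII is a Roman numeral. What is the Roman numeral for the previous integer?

MCCLXVIII = 1268, so the previous integer is 1268 - 1 = 1267

MCCLXVII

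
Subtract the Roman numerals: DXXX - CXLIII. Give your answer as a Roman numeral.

DXXX = 530
CXLIII = 143
530 - 143 = 387

CCCLXXXVII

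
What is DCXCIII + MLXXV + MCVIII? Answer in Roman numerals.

DCXCIII = 693, MLXXV = 1075, MCVIII = 1108
693 + 1075 = 1768
1768 + 1108 = 2876

MMDCCCLXXVI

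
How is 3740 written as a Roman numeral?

Convert 3740 to Roman numerals:
  3740 contains 3×1000 (MMM)
  740 contains 1×500 (D)
  240 contains 2×100 (CC)
  40 contains 1×40 (XL)

MMMDCCXL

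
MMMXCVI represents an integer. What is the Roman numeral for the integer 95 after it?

MMMXCVI = 3096
3096 + 95 = 3191

MMMCXCI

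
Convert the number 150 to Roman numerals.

Convert 150 to Roman numerals:
  150 contains 1×100 (C)
  50 contains 1×50 (L)

CL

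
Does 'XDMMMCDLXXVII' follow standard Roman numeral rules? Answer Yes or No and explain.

'XDMMMCDLXXVII': D should not appear more than once

No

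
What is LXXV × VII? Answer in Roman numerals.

LXXV = 75
VII = 7
75 × 7 = 525

DXXV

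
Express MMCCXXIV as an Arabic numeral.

MMCCXXIV: M=1000, M=1000, C=100, C=100, X=10, X=10, IV=4
1000 + 1000 + 100 + 100 + 10 + 10 + 4 = 2224

2224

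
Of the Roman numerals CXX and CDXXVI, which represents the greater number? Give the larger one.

CXX = 120
CDXXVI = 426
426 is larger

CDXXVI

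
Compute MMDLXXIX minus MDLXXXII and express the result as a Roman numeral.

MMDLXXIX = 2579
MDLXXXII = 1582
2579 - 1582 = 997

CMXCVII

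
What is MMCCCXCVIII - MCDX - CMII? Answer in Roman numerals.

MMCCCXCVIII = 2398, MCDX = 1410, CMII = 902
2398 - 1410 = 988
988 - 902 = 86

LXXXVI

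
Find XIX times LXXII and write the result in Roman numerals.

XIX = 19
LXXII = 72
19 × 72 = 1368

MCCCLXVIII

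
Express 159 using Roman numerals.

Convert 159 to Roman numerals:
  159 contains 1×100 (C)
  59 contains 1×50 (L)
  9 contains 1×9 (IX)

CLIX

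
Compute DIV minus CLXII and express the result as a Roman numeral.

DIV = 504
CLXII = 162
504 - 162 = 342

CCCXLII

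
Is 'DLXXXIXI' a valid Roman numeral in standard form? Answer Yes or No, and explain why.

'DLXXXIXI': I cannot come right after the subtractive pair IX: once I is subtracted in IX, the next symbol must be smaller than I

No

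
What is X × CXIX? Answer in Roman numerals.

X = 10
CXIX = 119
10 × 119 = 1190

MCXC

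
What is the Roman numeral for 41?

Convert 41 to Roman numerals:
  41 contains 1×40 (XL)
  1 contains 1×1 (I)

XLI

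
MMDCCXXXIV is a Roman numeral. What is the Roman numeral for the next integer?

MMDCCXXXIV = 2734; next is 2735

MMDCCXXXV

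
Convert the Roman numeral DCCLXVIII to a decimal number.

DCCLXVIII: D=500, C=100, C=100, L=50, X=10, V=5, I=1, I=1, I=1
500 + 100 + 100 + 50 + 10 + 5 + 1 + 1 + 1 = 768

768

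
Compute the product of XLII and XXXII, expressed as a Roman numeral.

XLII = 42
XXXII = 32
42 × 32 = 1344

MCCCXLIV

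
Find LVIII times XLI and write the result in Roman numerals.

LVIII = 58
XLI = 41
58 × 41 = 2378

MMCCCLXXVIII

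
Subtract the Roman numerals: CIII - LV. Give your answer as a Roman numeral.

CIII = 103
LV = 55
103 - 55 = 48

XLVIII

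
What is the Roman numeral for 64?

Convert 64 to Roman numerals:
  64 contains 1×50 (L)
  14 contains 1×10 (X)
  4 contains 1×4 (IV)

LXIV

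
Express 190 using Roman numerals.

Convert 190 to Roman numerals:
  190 contains 1×100 (C)
  90 contains 1×90 (XC)

CXC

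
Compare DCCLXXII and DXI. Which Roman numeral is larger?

DCCLXXII = 772
DXI = 511
772 is larger

DCCLXXII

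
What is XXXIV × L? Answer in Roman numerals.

XXXIV = 34
L = 50
34 × 50 = 1700

MDCC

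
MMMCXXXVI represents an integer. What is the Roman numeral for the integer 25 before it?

MMMCXXXVI = 3136
3136 - 25 = 3111

MMMCXI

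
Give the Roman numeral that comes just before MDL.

MDL = 1550, so the previous integer is 1550 - 1 = 1549

MDXLIX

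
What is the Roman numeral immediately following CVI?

CVI = 106, so the next integer is 106 + 1 = 107

CVII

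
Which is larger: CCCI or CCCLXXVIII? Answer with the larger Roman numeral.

CCCI = 301
CCCLXXVIII = 378
378 is larger

CCCLXXVIII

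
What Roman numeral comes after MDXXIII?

MDXXIII = 1523, so the next integer is 1523 + 1 = 1524

MDXXIV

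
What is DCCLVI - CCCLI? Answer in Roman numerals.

DCCLVI = 756
CCCLI = 351
756 - 351 = 405

CDV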